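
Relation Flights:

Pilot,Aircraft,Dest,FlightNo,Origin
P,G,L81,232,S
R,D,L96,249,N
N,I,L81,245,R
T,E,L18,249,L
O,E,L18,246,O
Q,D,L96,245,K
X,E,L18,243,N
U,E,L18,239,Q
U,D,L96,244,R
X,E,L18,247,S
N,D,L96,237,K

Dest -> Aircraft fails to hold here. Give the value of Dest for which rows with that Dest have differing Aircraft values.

L81

Dest=L81: 2 rows → Aircraft takes values {G, I} — violation
Dest=L96: 4 rows → Aircraft = D, D, D, D ✓
Dest=L18: 5 rows → Aircraft = E, E, E, E, E ✓
The only Dest value with inconsistent Aircraft is Dest=L81.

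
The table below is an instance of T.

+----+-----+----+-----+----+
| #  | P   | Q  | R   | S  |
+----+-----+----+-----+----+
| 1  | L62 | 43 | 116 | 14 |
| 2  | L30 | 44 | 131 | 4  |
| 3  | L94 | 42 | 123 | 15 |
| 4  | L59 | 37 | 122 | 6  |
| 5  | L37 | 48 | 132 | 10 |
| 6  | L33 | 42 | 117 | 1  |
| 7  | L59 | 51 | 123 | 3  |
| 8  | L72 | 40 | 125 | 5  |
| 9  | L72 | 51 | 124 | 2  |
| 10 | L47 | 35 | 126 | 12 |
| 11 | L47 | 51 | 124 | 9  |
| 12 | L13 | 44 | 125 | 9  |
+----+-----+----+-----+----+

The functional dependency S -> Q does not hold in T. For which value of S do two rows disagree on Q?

S=14: row 1 → Q = 43 ✓
S=4: row 2 → Q = 44 ✓
S=15: row 3 → Q = 42 ✓
S=6: row 4 → Q = 37 ✓
S=10: row 5 → Q = 48 ✓
S=1: row 6 → Q = 42 ✓
S=3: row 7 → Q = 51 ✓
S=5: row 8 → Q = 40 ✓
S=2: row 9 → Q = 51 ✓
S=12: row 10 → Q = 35 ✓
S=9: rows 11, 12 → Q takes values {51, 44} — violation
The only S value with inconsistent Q is S=9.

9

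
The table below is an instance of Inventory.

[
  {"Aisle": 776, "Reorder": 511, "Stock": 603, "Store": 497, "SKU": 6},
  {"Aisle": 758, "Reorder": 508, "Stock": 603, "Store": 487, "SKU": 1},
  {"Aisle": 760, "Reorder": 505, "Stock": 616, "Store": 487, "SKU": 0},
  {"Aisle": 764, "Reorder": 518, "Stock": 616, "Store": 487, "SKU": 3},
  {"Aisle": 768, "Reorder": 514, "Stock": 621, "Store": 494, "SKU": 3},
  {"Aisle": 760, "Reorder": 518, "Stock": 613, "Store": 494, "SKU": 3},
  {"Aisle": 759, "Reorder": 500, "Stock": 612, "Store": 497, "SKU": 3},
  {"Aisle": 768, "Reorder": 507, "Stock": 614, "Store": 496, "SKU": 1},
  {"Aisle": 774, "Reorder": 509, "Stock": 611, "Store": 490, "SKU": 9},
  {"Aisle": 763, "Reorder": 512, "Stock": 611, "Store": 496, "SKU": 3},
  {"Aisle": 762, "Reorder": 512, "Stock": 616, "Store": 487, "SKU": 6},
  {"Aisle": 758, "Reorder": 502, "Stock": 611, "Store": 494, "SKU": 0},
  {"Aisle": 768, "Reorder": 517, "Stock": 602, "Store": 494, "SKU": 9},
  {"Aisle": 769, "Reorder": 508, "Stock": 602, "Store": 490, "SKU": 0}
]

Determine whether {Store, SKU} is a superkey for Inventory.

No

Two distinct rows share (Store=494, SKU=3), so {Store, SKU} does not determine every attribute — not a superkey.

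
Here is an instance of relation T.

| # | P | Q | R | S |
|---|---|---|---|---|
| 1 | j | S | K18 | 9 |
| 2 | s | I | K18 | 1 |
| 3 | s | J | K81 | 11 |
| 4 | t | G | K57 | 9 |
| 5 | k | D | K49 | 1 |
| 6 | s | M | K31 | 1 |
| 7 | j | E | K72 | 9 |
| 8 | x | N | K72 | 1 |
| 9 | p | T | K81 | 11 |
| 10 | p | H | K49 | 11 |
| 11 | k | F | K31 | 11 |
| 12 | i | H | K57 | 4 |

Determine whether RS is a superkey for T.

No

Rows 3 and 9 have the same RS value (R=K81, S=11) but are distinct tuples, so RS does not determine every attribute — not a superkey.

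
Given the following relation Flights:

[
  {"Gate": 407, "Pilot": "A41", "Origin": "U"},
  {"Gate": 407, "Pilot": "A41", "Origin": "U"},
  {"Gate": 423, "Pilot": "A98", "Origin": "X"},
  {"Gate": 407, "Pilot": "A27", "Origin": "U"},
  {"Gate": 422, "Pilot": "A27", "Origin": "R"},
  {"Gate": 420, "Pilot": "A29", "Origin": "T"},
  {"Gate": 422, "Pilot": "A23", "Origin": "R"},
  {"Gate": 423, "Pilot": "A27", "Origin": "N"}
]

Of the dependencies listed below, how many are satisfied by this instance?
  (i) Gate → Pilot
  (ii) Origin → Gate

(i) Gate → Pilot: Gate=407: 3 rows → Pilot takes values {A41, A27} — violation; Gate=423: 2 rows → Pilot takes values {A98, A27} — violation; Gate=422: 2 rows → Pilot takes values {A27, A23} — violation — fails.
(ii) Origin → Gate: every LHS value maps to a single RHS value — holds.
1 of the 2 dependencies holds.

1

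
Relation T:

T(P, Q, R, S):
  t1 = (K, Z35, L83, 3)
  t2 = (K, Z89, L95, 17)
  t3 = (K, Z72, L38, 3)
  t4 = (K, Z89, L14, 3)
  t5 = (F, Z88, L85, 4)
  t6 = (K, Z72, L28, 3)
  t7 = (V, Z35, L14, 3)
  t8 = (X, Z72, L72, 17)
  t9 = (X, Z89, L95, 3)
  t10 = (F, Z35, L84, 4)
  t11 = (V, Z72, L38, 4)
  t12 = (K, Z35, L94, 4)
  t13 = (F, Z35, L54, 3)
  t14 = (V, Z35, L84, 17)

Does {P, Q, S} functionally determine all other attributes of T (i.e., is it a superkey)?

No

Rows 3 and 6 have the same {P, Q, S} value (P=K, Q=Z72, S=3) but are distinct tuples, so {P, Q, S} does not determine every attribute — not a superkey.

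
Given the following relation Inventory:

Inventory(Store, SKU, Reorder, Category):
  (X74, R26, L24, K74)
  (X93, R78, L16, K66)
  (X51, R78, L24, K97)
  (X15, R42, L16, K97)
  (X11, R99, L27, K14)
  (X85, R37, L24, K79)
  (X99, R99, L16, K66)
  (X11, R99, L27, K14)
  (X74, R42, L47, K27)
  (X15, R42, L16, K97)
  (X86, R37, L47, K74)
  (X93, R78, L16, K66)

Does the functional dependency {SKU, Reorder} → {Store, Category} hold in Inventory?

Yes

(SKU=R26, Reorder=L24): 1 row → {Store,Category} = (X74, K74) ✓
(SKU=R78, Reorder=L16): 2 rows → {Store,Category} = (X93, K66), (X93, K66) ✓
(SKU=R78, Reorder=L24): 1 row → {Store,Category} = (X51, K97) ✓
(SKU=R42, Reorder=L16): 2 rows → {Store,Category} = (X15, K97), (X15, K97) ✓
(SKU=R99, Reorder=L27): 2 rows → {Store,Category} = (X11, K14), (X11, K14) ✓
(SKU=R37, Reorder=L24): 1 row → {Store,Category} = (X85, K79) ✓
(SKU=R99, Reorder=L16): 1 row → {Store,Category} = (X99, K66) ✓
(SKU=R42, Reorder=L47): 1 row → {Store,Category} = (X74, K27) ✓
(SKU=R37, Reorder=L47): 1 row → {Store,Category} = (X86, K74) ✓
Every {SKU, Reorder} value is associated with a single {Store, Category} value, so {SKU, Reorder} → {Store, Category} holds.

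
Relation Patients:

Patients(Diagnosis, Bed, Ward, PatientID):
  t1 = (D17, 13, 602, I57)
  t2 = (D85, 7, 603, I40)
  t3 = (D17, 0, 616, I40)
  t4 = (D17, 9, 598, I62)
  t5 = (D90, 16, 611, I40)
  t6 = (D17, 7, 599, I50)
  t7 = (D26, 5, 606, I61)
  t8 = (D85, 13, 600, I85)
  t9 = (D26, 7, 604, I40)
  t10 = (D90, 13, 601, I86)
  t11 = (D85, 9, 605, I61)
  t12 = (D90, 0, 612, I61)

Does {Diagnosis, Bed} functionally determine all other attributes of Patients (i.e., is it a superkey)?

All 12 rows have distinct {Diagnosis, Bed} values, so {Diagnosis, Bed} → (all attributes) holds and {Diagnosis, Bed} is a superkey.

Yes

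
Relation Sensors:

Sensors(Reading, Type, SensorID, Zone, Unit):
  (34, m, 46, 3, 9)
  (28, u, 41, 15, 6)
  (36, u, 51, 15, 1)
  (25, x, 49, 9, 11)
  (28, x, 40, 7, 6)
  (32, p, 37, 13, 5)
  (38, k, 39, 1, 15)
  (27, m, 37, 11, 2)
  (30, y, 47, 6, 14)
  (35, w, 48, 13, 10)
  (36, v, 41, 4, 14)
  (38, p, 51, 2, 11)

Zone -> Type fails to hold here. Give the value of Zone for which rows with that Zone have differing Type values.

13

Zone=3: 1 row → Type = m ✓
Zone=15: 2 rows → Type = u, u ✓
Zone=9: 1 row → Type = x ✓
Zone=7: 1 row → Type = x ✓
Zone=13: 2 rows → Type takes values {p, w} — violation
Zone=1: 1 row → Type = k ✓
Zone=11: 1 row → Type = m ✓
Zone=6: 1 row → Type = y ✓
Zone=4: 1 row → Type = v ✓
Zone=2: 1 row → Type = p ✓
The only Zone value with inconsistent Type is Zone=13.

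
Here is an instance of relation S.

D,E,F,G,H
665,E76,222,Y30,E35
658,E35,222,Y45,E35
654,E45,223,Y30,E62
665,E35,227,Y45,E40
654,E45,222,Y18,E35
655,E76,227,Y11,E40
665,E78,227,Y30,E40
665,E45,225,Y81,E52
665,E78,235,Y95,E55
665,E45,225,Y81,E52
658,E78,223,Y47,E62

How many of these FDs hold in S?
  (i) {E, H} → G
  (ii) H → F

2

(i) {E, H} → G: every LHS value maps to a single RHS value — holds.
(ii) H → F: every LHS value maps to a single RHS value — holds.
2 of the 2 dependencies hold.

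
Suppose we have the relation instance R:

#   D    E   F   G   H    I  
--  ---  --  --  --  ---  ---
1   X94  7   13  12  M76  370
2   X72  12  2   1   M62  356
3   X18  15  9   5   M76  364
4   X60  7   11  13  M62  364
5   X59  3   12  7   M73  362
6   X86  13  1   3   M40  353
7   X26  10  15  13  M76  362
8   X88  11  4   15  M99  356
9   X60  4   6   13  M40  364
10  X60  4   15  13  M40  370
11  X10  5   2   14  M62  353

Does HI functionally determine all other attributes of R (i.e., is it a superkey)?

Yes

All 11 rows have distinct HI values, so HI → (all attributes) holds and HI is a superkey.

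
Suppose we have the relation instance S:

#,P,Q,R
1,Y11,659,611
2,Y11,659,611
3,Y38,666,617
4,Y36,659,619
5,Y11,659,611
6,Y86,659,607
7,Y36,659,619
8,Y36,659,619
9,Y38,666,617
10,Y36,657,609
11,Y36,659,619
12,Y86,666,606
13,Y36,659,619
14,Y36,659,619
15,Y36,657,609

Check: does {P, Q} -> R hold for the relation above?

(P=Y11, Q=659): rows 1, 2, 5 → R = 611, 611, 611 ✓
(P=Y38, Q=666): rows 3, 9 → R = 617, 617 ✓
(P=Y36, Q=659): rows 4, 7, 8, 11, 13, 14 → R = 619, 619, 619, 619, 619, 619 ✓
(P=Y86, Q=659): row 6 → R = 607 ✓
(P=Y36, Q=657): rows 10, 15 → R = 609, 609 ✓
(P=Y86, Q=666): row 12 → R = 606 ✓
Every {P, Q} value is associated with a single R value, so {P, Q} -> R holds.

Yes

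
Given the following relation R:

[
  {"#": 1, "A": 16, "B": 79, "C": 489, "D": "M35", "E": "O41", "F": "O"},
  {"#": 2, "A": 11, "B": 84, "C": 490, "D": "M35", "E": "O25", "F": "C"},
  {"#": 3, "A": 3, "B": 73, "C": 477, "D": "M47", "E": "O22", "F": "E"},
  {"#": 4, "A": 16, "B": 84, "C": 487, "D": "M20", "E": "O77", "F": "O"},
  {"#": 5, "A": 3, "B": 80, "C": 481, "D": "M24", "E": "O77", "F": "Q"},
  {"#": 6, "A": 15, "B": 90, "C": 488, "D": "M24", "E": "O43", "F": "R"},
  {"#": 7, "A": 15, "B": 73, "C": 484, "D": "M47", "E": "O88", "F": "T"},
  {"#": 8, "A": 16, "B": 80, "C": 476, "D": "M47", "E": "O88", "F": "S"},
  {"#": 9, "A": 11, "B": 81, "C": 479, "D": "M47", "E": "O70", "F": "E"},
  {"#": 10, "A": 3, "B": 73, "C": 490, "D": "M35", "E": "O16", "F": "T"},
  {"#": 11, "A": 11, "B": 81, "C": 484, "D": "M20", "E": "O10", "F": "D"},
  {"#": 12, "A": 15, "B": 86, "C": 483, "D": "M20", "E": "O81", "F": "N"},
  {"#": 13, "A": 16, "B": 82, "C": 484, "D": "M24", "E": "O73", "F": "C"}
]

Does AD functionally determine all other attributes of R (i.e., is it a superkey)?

Yes

All 13 rows have distinct AD values, so AD → (all attributes) holds and AD is a superkey.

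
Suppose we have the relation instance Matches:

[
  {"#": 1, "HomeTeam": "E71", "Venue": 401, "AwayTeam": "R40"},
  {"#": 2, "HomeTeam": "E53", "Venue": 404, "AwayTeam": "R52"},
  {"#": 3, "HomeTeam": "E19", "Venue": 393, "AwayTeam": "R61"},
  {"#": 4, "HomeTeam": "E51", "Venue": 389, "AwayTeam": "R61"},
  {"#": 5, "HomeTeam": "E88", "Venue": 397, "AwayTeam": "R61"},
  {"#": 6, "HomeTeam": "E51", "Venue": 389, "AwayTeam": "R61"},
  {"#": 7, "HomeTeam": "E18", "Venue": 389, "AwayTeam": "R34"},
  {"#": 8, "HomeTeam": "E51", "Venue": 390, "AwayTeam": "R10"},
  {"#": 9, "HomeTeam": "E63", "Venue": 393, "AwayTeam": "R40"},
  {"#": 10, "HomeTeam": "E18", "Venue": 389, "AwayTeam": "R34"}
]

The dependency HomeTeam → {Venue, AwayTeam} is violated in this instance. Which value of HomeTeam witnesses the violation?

E51

HomeTeam=E71: row 1 → {Venue,AwayTeam} = (401, R40) ✓
HomeTeam=E53: row 2 → {Venue,AwayTeam} = (404, R52) ✓
HomeTeam=E19: row 3 → {Venue,AwayTeam} = (393, R61) ✓
HomeTeam=E51: rows 4, 6, 8 → {Venue,AwayTeam} takes values {(389, R61), (390, R10)} — violation
HomeTeam=E88: row 5 → {Venue,AwayTeam} = (397, R61) ✓
HomeTeam=E18: rows 7, 10 → {Venue,AwayTeam} = (389, R34), (389, R34) ✓
HomeTeam=E63: row 9 → {Venue,AwayTeam} = (393, R40) ✓
The only HomeTeam value with inconsistent RHS is HomeTeam=E51.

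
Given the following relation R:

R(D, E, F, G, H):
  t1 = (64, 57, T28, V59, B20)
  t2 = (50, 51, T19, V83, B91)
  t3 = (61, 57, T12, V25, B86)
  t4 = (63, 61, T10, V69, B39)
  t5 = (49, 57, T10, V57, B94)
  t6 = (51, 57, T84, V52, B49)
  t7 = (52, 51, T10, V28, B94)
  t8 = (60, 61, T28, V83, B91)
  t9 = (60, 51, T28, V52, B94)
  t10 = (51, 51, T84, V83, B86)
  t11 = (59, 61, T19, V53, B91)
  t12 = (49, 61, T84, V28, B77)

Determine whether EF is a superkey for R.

Yes

All 12 rows have distinct EF values, so EF → (all attributes) holds and EF is a superkey.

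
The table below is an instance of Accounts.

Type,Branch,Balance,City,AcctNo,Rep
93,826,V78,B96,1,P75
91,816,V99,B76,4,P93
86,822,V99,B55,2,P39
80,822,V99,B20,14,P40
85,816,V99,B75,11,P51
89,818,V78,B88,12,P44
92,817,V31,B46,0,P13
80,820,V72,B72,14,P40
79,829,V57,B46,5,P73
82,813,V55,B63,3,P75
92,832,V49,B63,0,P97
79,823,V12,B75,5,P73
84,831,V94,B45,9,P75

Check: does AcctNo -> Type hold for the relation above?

Yes

AcctNo=1: 1 row → Type = 93 ✓
AcctNo=4: 1 row → Type = 91 ✓
AcctNo=2: 1 row → Type = 86 ✓
AcctNo=14: 2 rows → Type = 80, 80 ✓
AcctNo=11: 1 row → Type = 85 ✓
AcctNo=12: 1 row → Type = 89 ✓
AcctNo=0: 2 rows → Type = 92, 92 ✓
AcctNo=5: 2 rows → Type = 79, 79 ✓
AcctNo=3: 1 row → Type = 82 ✓
AcctNo=9: 1 row → Type = 84 ✓
Every AcctNo value is associated with a single Type value, so AcctNo -> Type holds.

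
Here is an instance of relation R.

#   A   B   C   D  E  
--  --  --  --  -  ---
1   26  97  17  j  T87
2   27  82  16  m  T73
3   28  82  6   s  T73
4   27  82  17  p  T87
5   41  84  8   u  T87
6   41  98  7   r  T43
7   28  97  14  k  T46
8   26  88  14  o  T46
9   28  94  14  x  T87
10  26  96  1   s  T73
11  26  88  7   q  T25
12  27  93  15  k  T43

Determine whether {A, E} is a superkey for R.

Yes

All 12 rows have distinct {A, E} values, so {A, E} → (all attributes) holds and {A, E} is a superkey.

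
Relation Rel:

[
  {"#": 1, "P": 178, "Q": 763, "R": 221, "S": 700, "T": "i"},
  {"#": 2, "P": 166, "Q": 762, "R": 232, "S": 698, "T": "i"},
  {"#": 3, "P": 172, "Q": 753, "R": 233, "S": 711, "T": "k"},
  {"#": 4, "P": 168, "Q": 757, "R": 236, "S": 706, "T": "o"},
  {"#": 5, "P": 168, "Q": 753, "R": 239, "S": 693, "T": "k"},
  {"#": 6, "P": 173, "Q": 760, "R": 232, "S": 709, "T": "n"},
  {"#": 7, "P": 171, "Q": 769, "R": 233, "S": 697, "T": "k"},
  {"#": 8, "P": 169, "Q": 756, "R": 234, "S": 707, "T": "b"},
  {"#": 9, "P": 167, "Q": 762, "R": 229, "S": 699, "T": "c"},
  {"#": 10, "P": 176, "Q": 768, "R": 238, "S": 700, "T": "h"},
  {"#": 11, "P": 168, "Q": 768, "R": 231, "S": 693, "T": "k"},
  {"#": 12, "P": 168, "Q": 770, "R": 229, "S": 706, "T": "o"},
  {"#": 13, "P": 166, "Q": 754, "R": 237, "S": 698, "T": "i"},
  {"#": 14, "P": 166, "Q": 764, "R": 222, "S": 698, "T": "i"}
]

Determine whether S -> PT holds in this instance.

No

S=700: rows 1, 10 → {P,T} takes values {(178, i), (176, h)} — violation
S=698: rows 2, 13, 14 → {P,T} = (166, i), (166, i), (166, i) ✓
S=711: row 3 → {P,T} = (172, k) ✓
S=706: rows 4, 12 → {P,T} = (168, o), (168, o) ✓
S=693: rows 5, 11 → {P,T} = (168, k), (168, k) ✓
S=709: row 6 → {P,T} = (173, n) ✓
S=697: row 7 → {P,T} = (171, k) ✓
S=707: row 8 → {P,T} = (169, b) ✓
S=699: row 9 → {P,T} = (167, c) ✓
Two rows agree on S but differ on PT, so S -> PT does not hold.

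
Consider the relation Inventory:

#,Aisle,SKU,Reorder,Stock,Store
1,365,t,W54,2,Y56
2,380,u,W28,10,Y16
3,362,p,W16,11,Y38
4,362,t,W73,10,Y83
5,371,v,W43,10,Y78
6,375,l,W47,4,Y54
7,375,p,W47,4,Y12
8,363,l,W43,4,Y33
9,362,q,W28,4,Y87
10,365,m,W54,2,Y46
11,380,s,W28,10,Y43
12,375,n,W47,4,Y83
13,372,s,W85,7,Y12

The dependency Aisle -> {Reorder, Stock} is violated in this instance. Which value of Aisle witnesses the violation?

362

Aisle=365: rows 1, 10 → {Reorder,Stock} = (W54, 2), (W54, 2) ✓
Aisle=380: rows 2, 11 → {Reorder,Stock} = (W28, 10), (W28, 10) ✓
Aisle=362: rows 3, 4, 9 → {Reorder,Stock} takes values {(W16, 11), (W73, 10), (W28, 4)} — violation
Aisle=371: row 5 → {Reorder,Stock} = (W43, 10) ✓
Aisle=375: rows 6, 7, 12 → {Reorder,Stock} = (W47, 4), (W47, 4), (W47, 4) ✓
Aisle=363: row 8 → {Reorder,Stock} = (W43, 4) ✓
Aisle=372: row 13 → {Reorder,Stock} = (W85, 7) ✓
The only Aisle value with inconsistent RHS is Aisle=362.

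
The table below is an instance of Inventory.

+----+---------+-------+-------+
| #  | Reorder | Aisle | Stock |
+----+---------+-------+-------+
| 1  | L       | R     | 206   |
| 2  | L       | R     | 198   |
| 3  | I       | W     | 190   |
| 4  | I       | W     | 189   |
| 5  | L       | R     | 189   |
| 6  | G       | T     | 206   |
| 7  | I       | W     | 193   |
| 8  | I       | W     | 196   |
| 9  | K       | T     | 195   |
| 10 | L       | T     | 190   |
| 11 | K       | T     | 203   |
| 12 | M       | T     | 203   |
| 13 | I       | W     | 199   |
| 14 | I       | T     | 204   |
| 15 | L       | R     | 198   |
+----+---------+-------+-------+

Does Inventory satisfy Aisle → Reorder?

No

Aisle=R: rows 1, 2, 5, 15 → Reorder = L, L, L, L ✓
Aisle=W: rows 3, 4, 7, 8, 13 → Reorder = I, I, I, I, I ✓
Aisle=T: rows 6, 9, 10, 11, 12, 14 → Reorder takes values {G, K, L, M, I} — violation
Two rows agree on Aisle but differ on Reorder, so Aisle → Reorder does not hold.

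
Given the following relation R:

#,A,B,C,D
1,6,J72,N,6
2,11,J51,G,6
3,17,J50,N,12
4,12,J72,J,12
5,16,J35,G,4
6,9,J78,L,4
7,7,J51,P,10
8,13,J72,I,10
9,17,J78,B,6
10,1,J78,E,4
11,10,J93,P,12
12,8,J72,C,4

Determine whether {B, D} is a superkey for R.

No

Rows 6 and 10 have the same {B, D} value (B=J78, D=4) but are distinct tuples, so {B, D} does not determine every attribute — not a superkey.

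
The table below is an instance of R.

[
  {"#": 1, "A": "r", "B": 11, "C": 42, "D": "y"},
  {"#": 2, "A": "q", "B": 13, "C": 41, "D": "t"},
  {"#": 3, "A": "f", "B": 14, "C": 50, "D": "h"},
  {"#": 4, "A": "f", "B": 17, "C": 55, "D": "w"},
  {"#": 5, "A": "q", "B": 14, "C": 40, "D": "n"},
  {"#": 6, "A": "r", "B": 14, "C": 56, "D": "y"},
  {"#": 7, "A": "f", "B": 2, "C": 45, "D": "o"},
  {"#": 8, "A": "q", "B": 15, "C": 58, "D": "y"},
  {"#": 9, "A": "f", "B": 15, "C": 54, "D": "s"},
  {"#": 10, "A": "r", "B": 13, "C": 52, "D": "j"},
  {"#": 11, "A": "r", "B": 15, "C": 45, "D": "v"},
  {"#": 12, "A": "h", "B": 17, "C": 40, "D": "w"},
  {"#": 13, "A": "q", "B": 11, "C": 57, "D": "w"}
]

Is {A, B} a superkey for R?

Yes

All 13 rows have distinct {A, B} values, so {A, B} → (all attributes) holds and {A, B} is a superkey.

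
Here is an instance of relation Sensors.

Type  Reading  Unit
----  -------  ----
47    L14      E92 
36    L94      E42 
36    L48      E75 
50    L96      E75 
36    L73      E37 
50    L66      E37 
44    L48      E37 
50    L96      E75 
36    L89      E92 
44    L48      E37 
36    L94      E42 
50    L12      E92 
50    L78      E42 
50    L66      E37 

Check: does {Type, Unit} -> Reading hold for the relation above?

(Type=47, Unit=E92): 1 row → Reading = L14 ✓
(Type=36, Unit=E42): 2 rows → Reading = L94, L94 ✓
(Type=36, Unit=E75): 1 row → Reading = L48 ✓
(Type=50, Unit=E75): 2 rows → Reading = L96, L96 ✓
(Type=36, Unit=E37): 1 row → Reading = L73 ✓
(Type=50, Unit=E37): 2 rows → Reading = L66, L66 ✓
(Type=44, Unit=E37): 2 rows → Reading = L48, L48 ✓
(Type=36, Unit=E92): 1 row → Reading = L89 ✓
(Type=50, Unit=E92): 1 row → Reading = L12 ✓
(Type=50, Unit=E42): 1 row → Reading = L78 ✓
Every {Type, Unit} value is associated with a single Reading value, so {Type, Unit} -> Reading holds.

Yes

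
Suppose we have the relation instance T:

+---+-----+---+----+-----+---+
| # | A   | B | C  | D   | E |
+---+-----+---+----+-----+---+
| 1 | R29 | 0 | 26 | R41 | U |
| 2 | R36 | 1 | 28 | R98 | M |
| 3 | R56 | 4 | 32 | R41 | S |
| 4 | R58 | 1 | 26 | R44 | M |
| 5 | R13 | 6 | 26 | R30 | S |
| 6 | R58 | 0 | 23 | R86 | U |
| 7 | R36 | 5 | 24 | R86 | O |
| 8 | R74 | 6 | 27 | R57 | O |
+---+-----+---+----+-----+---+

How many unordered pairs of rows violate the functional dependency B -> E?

1

B=0: all 2 rows agree on E — 0 pairs.
B=1: all 2 rows agree on E — 0 pairs.
B=6: violating pairs (5,8) — 1 pair.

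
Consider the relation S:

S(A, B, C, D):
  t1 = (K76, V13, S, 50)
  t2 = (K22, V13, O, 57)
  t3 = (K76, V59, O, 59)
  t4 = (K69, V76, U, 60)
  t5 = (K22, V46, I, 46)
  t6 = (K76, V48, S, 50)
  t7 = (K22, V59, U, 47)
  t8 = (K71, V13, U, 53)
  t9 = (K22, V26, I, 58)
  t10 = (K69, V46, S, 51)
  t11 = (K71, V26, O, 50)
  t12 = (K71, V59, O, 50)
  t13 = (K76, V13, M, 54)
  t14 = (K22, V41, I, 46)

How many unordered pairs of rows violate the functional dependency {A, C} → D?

(A=K76, C=S): all 2 rows agree on D — 0 pairs.
(A=K22, C=I): violating pairs (5,9), (9,14) — 2 pairs.
(A=K71, C=O): all 2 rows agree on D — 0 pairs.

2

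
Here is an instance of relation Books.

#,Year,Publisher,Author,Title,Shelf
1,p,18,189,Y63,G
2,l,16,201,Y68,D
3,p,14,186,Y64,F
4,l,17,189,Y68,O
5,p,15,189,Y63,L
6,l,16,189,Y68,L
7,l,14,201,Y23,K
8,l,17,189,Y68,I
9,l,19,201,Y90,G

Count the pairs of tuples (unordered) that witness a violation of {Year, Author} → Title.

(Year=p, Author=189): all 2 rows agree on Title — 0 pairs.
(Year=l, Author=201): violating pairs (2,7), (2,9), (7,9) — 3 pairs.
(Year=l, Author=189): all 3 rows agree on Title — 0 pairs.

3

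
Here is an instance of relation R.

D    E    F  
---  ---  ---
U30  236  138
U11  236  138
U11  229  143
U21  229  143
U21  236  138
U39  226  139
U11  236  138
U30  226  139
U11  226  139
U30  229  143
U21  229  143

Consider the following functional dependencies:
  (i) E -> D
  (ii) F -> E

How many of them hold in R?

(i) E -> D: E=236: 4 rows → D takes values {U30, U11, U21} — violation; E=229: 4 rows → D takes values {U11, U21, U30} — violation; E=226: 3 rows → D takes values {U39, U30, U11} — violation — fails.
(ii) F -> E: every LHS value maps to a single RHS value — holds.
1 of the 2 dependencies holds.

1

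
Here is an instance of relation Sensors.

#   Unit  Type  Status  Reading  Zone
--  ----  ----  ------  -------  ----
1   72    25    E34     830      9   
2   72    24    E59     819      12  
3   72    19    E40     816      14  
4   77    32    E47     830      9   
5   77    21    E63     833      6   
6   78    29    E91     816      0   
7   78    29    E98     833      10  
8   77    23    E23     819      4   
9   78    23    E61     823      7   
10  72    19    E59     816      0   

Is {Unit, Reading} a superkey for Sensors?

Rows 3 and 10 have the same {Unit, Reading} value (Unit=72, Reading=816) but are distinct tuples, so {Unit, Reading} does not determine every attribute — not a superkey.

No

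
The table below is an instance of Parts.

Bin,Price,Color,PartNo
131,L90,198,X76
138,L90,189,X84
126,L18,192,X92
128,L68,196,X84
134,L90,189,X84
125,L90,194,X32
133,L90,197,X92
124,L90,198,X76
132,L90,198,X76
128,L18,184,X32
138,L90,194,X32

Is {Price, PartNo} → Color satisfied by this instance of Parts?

Yes

(Price=L90, PartNo=X76): 3 rows → Color = 198, 198, 198 ✓
(Price=L90, PartNo=X84): 2 rows → Color = 189, 189 ✓
(Price=L18, PartNo=X92): 1 row → Color = 192 ✓
(Price=L68, PartNo=X84): 1 row → Color = 196 ✓
(Price=L90, PartNo=X32): 2 rows → Color = 194, 194 ✓
(Price=L90, PartNo=X92): 1 row → Color = 197 ✓
(Price=L18, PartNo=X32): 1 row → Color = 184 ✓
Every {Price, PartNo} value is associated with a single Color value, so {Price, PartNo} → Color holds.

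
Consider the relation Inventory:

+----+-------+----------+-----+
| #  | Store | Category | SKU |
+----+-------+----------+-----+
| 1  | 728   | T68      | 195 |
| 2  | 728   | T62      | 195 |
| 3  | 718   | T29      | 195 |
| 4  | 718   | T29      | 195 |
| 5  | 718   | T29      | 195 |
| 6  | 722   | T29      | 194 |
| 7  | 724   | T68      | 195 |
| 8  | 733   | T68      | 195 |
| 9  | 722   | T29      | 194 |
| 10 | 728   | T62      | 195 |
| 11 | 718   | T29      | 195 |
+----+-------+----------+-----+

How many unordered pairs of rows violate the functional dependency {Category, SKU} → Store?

3

(Category=T68, SKU=195): violating pairs (1,7), (1,8), (7,8) — 3 pairs.
(Category=T62, SKU=195): all 2 rows agree on Store — 0 pairs.
(Category=T29, SKU=195): all 4 rows agree on Store — 0 pairs.
(Category=T29, SKU=194): all 2 rows agree on Store — 0 pairs.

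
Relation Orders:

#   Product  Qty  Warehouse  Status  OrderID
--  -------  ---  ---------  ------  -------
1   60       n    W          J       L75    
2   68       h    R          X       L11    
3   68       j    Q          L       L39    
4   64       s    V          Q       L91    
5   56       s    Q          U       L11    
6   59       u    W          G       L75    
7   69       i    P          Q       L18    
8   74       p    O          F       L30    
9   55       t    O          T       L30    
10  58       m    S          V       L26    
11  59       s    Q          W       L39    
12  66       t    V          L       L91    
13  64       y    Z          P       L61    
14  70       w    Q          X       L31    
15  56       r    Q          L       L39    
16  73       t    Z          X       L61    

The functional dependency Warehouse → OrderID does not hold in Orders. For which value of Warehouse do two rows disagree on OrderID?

Warehouse=W: rows 1, 6 → OrderID = L75, L75 ✓
Warehouse=R: row 2 → OrderID = L11 ✓
Warehouse=Q: rows 3, 5, 11, 14, 15 → OrderID takes values {L39, L11, L31} — violation
Warehouse=V: rows 4, 12 → OrderID = L91, L91 ✓
Warehouse=P: row 7 → OrderID = L18 ✓
Warehouse=O: rows 8, 9 → OrderID = L30, L30 ✓
Warehouse=S: row 10 → OrderID = L26 ✓
Warehouse=Z: rows 13, 16 → OrderID = L61, L61 ✓
The only Warehouse value with inconsistent OrderID is Warehouse=Q.

Q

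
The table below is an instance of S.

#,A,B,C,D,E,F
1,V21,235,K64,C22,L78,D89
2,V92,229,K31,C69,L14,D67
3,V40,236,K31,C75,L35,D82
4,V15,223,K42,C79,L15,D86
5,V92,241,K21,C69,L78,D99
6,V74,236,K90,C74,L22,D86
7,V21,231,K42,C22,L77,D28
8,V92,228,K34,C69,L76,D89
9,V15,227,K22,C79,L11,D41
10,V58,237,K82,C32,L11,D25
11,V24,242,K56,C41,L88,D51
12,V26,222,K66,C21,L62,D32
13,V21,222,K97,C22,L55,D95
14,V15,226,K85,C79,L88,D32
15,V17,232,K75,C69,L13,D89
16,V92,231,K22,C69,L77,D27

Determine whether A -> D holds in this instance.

Yes

A=V21: rows 1, 7, 13 → D = C22, C22, C22 ✓
A=V92: rows 2, 5, 8, 16 → D = C69, C69, C69, C69 ✓
A=V40: row 3 → D = C75 ✓
A=V15: rows 4, 9, 14 → D = C79, C79, C79 ✓
A=V74: row 6 → D = C74 ✓
A=V58: row 10 → D = C32 ✓
A=V24: row 11 → D = C41 ✓
A=V26: row 12 → D = C21 ✓
A=V17: row 15 → D = C69 ✓
Every A value is associated with a single D value, so A -> D holds.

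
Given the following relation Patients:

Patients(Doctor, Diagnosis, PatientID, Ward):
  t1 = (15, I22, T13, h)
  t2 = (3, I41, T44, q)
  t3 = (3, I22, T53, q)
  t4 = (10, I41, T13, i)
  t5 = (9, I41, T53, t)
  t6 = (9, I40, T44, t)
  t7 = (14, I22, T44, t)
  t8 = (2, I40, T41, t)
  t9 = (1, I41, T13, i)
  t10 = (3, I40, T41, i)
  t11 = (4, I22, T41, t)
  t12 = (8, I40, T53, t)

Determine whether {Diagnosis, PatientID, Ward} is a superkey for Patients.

No

Rows 4 and 9 have the same {Diagnosis, PatientID, Ward} value (Diagnosis=I41, PatientID=T13, Ward=i) but are distinct tuples, so {Diagnosis, PatientID, Ward} does not determine every attribute — not a superkey.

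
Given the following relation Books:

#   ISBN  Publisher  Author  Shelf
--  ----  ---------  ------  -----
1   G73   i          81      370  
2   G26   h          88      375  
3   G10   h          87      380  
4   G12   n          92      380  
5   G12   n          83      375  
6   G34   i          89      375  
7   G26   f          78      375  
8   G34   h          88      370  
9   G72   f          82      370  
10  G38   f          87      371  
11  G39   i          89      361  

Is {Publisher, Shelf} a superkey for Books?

All 11 rows have distinct {Publisher, Shelf} values, so {Publisher, Shelf} → (all attributes) holds and {Publisher, Shelf} is a superkey.

Yes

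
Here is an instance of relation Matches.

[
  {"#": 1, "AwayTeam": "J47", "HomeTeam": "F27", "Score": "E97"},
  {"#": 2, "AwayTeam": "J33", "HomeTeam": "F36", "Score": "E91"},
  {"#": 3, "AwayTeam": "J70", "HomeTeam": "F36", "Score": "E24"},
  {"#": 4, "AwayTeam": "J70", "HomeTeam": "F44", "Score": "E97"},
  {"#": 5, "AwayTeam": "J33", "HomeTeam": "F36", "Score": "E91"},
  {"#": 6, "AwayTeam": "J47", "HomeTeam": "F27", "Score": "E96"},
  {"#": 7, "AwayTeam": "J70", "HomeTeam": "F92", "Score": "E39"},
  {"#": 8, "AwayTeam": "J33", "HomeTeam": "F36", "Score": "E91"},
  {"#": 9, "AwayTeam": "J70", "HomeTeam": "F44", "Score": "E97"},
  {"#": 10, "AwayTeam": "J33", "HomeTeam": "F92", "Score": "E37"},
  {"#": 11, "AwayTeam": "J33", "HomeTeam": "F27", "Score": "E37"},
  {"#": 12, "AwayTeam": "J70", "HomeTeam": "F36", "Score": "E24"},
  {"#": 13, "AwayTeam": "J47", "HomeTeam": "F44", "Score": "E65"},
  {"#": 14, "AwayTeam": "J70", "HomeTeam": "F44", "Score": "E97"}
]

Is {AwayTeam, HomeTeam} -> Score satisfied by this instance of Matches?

No

(AwayTeam=J47, HomeTeam=F27): rows 1, 6 → Score takes values {E97, E96} — violation
(AwayTeam=J33, HomeTeam=F36): rows 2, 5, 8 → Score = E91, E91, E91 ✓
(AwayTeam=J70, HomeTeam=F36): rows 3, 12 → Score = E24, E24 ✓
(AwayTeam=J70, HomeTeam=F44): rows 4, 9, 14 → Score = E97, E97, E97 ✓
(AwayTeam=J70, HomeTeam=F92): row 7 → Score = E39 ✓
(AwayTeam=J33, HomeTeam=F92): row 10 → Score = E37 ✓
(AwayTeam=J33, HomeTeam=F27): row 11 → Score = E37 ✓
(AwayTeam=J47, HomeTeam=F44): row 13 → Score = E65 ✓
Two rows agree on {AwayTeam, HomeTeam} but differ on Score, so {AwayTeam, HomeTeam} -> Score does not hold.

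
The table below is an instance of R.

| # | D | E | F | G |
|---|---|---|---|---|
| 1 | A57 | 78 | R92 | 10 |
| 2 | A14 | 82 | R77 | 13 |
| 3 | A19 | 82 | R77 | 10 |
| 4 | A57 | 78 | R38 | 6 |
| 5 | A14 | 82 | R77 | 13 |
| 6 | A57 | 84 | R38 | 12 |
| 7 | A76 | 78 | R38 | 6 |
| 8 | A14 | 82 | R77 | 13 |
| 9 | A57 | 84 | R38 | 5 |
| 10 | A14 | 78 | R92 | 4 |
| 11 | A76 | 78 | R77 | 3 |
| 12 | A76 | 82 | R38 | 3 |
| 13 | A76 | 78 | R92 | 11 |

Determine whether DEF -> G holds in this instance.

(D=A57, E=78, F=R92): row 1 → G = 10 ✓
(D=A14, E=82, F=R77): rows 2, 5, 8 → G = 13, 13, 13 ✓
(D=A19, E=82, F=R77): row 3 → G = 10 ✓
(D=A57, E=78, F=R38): row 4 → G = 6 ✓
(D=A57, E=84, F=R38): rows 6, 9 → G takes values {12, 5} — violation
(D=A76, E=78, F=R38): row 7 → G = 6 ✓
(D=A14, E=78, F=R92): row 10 → G = 4 ✓
(D=A76, E=78, F=R77): row 11 → G = 3 ✓
(D=A76, E=82, F=R38): row 12 → G = 3 ✓
(D=A76, E=78, F=R92): row 13 → G = 11 ✓
Two rows agree on DEF but differ on G, so DEF -> G does not hold.

No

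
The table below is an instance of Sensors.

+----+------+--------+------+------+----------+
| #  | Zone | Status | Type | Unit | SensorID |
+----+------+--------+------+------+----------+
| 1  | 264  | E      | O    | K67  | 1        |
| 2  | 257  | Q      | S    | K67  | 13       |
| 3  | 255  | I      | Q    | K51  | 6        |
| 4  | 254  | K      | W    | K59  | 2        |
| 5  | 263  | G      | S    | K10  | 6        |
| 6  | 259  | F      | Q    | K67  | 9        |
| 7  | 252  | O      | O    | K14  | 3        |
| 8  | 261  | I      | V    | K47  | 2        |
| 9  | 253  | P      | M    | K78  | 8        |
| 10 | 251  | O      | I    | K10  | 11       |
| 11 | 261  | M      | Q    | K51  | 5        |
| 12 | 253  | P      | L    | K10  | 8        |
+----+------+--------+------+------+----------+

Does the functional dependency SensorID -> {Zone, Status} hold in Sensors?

SensorID=1: row 1 → {Zone,Status} = (264, E) ✓
SensorID=13: row 2 → {Zone,Status} = (257, Q) ✓
SensorID=6: rows 3, 5 → {Zone,Status} takes values {(255, I), (263, G)} — violation
SensorID=2: rows 4, 8 → {Zone,Status} takes values {(254, K), (261, I)} — violation
SensorID=9: row 6 → {Zone,Status} = (259, F) ✓
SensorID=3: row 7 → {Zone,Status} = (252, O) ✓
SensorID=8: rows 9, 12 → {Zone,Status} = (253, P), (253, P) ✓
SensorID=11: row 10 → {Zone,Status} = (251, O) ✓
SensorID=5: row 11 → {Zone,Status} = (261, M) ✓
Two rows agree on SensorID but differ on {Zone, Status}, so SensorID -> {Zone, Status} does not hold.

No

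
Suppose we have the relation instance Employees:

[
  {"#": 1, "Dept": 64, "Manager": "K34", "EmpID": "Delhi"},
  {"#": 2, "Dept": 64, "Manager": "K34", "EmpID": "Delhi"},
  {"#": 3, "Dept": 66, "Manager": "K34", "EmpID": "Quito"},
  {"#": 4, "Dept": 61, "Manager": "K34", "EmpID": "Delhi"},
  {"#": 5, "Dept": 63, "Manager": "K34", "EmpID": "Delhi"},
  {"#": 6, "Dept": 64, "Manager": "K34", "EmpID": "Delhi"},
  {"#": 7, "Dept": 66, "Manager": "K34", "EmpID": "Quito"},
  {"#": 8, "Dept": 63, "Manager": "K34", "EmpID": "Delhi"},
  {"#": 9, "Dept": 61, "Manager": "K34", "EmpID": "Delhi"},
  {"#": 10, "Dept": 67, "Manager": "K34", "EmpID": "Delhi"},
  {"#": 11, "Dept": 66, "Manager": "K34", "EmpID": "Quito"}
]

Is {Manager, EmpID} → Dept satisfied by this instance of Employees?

No

(Manager=K34, EmpID=Delhi): rows 1, 2, 4, 5, 6, 8, 9, 10 → Dept takes values {64, 61, 63, 67} — violation
(Manager=K34, EmpID=Quito): rows 3, 7, 11 → Dept = 66, 66, 66 ✓
Two rows agree on {Manager, EmpID} but differ on Dept, so {Manager, EmpID} → Dept does not hold.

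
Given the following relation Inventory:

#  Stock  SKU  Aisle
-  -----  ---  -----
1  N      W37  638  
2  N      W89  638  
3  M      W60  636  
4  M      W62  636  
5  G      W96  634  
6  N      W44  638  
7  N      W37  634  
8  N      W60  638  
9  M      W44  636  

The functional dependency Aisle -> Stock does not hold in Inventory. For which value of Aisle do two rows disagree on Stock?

Aisle=638: rows 1, 2, 6, 8 → Stock = N, N, N, N ✓
Aisle=636: rows 3, 4, 9 → Stock = M, M, M ✓
Aisle=634: rows 5, 7 → Stock takes values {G, N} — violation
The only Aisle value with inconsistent Stock is Aisle=634.

634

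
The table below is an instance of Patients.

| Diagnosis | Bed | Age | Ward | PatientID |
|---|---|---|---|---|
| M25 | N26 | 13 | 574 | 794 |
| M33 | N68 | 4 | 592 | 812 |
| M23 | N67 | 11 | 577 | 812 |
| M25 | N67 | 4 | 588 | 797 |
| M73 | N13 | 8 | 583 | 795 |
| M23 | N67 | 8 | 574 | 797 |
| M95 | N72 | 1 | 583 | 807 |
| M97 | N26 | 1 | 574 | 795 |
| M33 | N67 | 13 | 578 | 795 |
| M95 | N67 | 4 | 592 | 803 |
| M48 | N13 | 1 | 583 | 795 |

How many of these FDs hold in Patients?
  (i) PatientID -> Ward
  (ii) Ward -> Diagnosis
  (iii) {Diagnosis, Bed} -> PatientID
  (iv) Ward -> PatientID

0

(i) PatientID -> Ward: PatientID=812: 2 rows → Ward takes values {592, 577} — violation; PatientID=797: 2 rows → Ward takes values {588, 574} — violation; PatientID=795: 4 rows → Ward takes values {583, 574, 578} — violation — fails.
(ii) Ward -> Diagnosis: Ward=574: 3 rows → Diagnosis takes values {M25, M23, M97} — violation; Ward=592: 2 rows → Diagnosis takes values {M33, M95} — violation; Ward=583: 3 rows → Diagnosis takes values {M73, M95, M48} — violation — fails.
(iii) {Diagnosis, Bed} -> PatientID: (Diagnosis=M23, Bed=N67): 2 rows → PatientID takes values {812, 797} — violation — fails.
(iv) Ward -> PatientID: Ward=574: 3 rows → PatientID takes values {794, 797, 795} — violation; Ward=592: 2 rows → PatientID takes values {812, 803} — violation; Ward=583: 3 rows → PatientID takes values {795, 807} — violation — fails.
None of the 4 dependencies hold.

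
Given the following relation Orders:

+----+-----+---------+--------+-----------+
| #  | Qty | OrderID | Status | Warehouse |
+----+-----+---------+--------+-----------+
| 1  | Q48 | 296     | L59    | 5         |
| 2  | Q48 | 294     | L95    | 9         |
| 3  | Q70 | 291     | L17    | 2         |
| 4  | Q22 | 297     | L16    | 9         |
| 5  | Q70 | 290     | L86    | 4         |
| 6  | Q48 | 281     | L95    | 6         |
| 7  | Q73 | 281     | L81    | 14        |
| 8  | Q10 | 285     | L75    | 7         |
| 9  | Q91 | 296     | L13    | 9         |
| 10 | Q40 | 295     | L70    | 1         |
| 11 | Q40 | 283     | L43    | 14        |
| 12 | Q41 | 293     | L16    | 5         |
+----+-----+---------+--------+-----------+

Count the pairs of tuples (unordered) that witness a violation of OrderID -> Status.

2

OrderID=296: violating pairs (1,9) — 1 pair.
OrderID=281: violating pairs (6,7) — 1 pair.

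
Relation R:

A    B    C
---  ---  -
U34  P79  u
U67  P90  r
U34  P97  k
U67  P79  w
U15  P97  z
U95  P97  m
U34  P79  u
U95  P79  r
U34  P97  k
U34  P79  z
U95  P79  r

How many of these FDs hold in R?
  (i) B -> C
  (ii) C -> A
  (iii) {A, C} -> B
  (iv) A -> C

1

(i) B -> C: B=P79: 6 rows → C takes values {u, w, r, z} — violation; B=P97: 4 rows → C takes values {k, z, m} — violation — fails.
(ii) C -> A: C=r: 3 rows → A takes values {U67, U95} — violation; C=z: 2 rows → A takes values {U15, U34} — violation — fails.
(iii) {A, C} -> B: every LHS value maps to a single RHS value — holds.
(iv) A -> C: A=U34: 5 rows → C takes values {u, k, z} — violation; A=U67: 2 rows → C takes values {r, w} — violation; A=U95: 3 rows → C takes values {m, r} — violation — fails.
1 of the 4 dependencies holds.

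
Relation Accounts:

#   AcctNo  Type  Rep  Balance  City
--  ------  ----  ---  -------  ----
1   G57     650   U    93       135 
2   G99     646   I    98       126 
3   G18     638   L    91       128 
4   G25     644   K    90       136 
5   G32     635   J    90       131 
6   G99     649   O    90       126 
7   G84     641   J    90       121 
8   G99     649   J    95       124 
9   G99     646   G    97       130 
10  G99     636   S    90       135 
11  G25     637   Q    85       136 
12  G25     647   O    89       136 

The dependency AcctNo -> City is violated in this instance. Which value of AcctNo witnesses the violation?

G99

AcctNo=G57: row 1 → City = 135 ✓
AcctNo=G99: rows 2, 6, 8, 9, 10 → City takes values {126, 124, 130, 135} — violation
AcctNo=G18: row 3 → City = 128 ✓
AcctNo=G25: rows 4, 11, 12 → City = 136, 136, 136 ✓
AcctNo=G32: row 5 → City = 131 ✓
AcctNo=G84: row 7 → City = 121 ✓
The only AcctNo value with inconsistent City is AcctNo=G99.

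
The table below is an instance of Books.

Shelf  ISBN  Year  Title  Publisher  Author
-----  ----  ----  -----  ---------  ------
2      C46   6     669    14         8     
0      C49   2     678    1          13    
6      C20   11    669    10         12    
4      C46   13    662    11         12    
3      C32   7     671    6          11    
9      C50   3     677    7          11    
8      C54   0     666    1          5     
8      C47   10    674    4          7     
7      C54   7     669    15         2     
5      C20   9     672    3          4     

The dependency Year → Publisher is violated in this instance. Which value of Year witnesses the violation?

Year=6: 1 row → Publisher = 14 ✓
Year=2: 1 row → Publisher = 1 ✓
Year=11: 1 row → Publisher = 10 ✓
Year=13: 1 row → Publisher = 11 ✓
Year=7: 2 rows → Publisher takes values {6, 15} — violation
Year=3: 1 row → Publisher = 7 ✓
Year=0: 1 row → Publisher = 1 ✓
Year=10: 1 row → Publisher = 4 ✓
Year=9: 1 row → Publisher = 3 ✓
The only Year value with inconsistent Publisher is Year=7.

7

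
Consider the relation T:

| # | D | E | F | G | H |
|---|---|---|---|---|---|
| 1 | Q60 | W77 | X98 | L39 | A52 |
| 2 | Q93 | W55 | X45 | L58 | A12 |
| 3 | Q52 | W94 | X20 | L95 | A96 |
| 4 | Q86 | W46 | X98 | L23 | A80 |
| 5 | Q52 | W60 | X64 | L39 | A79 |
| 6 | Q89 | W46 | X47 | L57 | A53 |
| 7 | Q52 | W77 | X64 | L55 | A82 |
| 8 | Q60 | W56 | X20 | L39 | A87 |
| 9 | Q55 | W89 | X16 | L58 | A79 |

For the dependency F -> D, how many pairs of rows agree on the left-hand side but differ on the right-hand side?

F=X98: violating pairs (1,4) — 1 pair.
F=X20: violating pairs (3,8) — 1 pair.
F=X64: all 2 rows agree on D — 0 pairs.

2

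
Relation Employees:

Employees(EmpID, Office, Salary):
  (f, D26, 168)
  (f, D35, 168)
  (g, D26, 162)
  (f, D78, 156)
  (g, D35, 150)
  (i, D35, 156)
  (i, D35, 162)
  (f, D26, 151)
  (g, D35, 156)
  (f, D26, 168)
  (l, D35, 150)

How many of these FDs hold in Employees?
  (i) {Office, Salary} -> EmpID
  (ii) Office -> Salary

0

(i) {Office, Salary} -> EmpID: (Office=D35, Salary=150): 2 rows → EmpID takes values {g, l} — violation; (Office=D35, Salary=156): 2 rows → EmpID takes values {i, g} — violation — fails.
(ii) Office -> Salary: Office=D26: 4 rows → Salary takes values {168, 162, 151} — violation; Office=D35: 6 rows → Salary takes values {168, 150, 156, 162} — violation — fails.
None of the 2 dependencies hold.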